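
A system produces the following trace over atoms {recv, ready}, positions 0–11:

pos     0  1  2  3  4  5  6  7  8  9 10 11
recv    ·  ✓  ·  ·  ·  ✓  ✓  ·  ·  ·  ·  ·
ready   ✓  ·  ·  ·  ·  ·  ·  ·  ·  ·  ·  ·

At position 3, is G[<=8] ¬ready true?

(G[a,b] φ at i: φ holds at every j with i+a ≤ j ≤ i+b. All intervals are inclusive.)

Check ¬ready at every j in [3,11]:
  j=3: true
  j=4: true
  j=5: true
  j=6: true
  j=7: true
  j=8: true
  j=9: true
  j=10: true
  j=11: true
All positions satisfy it → formula holds.

True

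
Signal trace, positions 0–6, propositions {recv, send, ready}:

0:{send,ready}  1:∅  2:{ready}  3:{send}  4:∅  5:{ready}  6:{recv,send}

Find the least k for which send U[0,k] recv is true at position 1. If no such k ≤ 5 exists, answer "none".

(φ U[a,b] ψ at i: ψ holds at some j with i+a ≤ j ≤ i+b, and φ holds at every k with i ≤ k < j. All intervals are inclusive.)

Need earliest j ≥ 1 with recv, and send at every k in [1,j-1].
  j=1: rhs fails.
  j=2: rhs fails.
  j=3: rhs fails.
  j=4: rhs fails.
  j=5: rhs fails.
  j=6: rhs holds but lhs fails at k=1.
No witness within the range → none.

none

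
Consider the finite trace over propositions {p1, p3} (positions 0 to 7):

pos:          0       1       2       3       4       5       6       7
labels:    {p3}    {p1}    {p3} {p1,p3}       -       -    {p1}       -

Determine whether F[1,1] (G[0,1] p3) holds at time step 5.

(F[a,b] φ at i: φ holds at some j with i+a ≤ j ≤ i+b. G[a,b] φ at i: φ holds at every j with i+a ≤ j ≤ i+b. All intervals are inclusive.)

False

Check G[0,1] p3 at each j in [6,6]:
  j=6: fails at 6
No position in the window satisfies it → formula fails.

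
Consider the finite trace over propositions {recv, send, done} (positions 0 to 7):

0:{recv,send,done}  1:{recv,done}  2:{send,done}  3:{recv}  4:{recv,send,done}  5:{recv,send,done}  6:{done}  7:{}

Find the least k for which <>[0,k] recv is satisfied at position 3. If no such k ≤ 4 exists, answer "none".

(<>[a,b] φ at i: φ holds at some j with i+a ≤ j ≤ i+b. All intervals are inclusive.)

0

Scan j = 3,4,… for recv:
  j=3: holds
First hit at j=3, so smallest k = 3-3 = 0.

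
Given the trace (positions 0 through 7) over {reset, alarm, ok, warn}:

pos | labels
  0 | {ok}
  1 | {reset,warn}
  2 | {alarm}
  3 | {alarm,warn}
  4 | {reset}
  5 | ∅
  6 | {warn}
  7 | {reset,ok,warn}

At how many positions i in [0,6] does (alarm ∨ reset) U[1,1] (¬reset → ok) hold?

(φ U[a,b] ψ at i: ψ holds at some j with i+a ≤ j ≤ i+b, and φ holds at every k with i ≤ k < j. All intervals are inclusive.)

Evaluate at each i in [0,6]:
  i=0: ✗ (lhs fails at k=0 before rhs at j=1)
  i=1: ✗ (no rhs in [2,2])
  i=2: ✗ (no rhs in [3,3])
  i=3: ✓ (rhs at j=4; lhs holds on [3,3])
  i=4: ✗ (no rhs in [5,5])
  i=5: ✗ (no rhs in [6,6])
  i=6: ✗ (lhs fails at k=6 before rhs at j=7)
Positions where it holds: {3} → 1.

1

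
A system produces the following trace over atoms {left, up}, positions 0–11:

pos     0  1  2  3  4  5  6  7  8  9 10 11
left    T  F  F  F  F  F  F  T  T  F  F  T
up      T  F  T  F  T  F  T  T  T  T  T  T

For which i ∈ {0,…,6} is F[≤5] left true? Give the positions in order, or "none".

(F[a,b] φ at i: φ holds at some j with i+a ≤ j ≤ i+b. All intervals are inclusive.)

Evaluate at each i in [0,6]:
  i=0: ✓ (witness j=0)
  i=1: ✗ (none in [1,6])
  i=2: ✓ (witness j=7)
  i=3: ✓ (witness j=7)
  i=4: ✓ (witness j=7)
  i=5: ✓ (witness j=7)
  i=6: ✓ (witness j=7)

0, 2, 3, 4, 5, 6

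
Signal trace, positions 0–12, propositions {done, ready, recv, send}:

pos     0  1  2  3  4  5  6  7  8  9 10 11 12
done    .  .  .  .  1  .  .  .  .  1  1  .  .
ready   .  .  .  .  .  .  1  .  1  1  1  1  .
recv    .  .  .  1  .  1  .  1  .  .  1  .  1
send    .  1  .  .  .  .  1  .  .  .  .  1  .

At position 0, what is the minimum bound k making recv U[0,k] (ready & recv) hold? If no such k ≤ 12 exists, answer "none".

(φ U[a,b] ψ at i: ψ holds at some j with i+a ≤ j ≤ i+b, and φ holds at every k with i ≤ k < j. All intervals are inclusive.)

Need earliest j ≥ 0 with (ready & recv), and recv at every k in [0,j-1].
  j=0: rhs fails.
  j=1: rhs fails.
  j=2: rhs fails.
  j=3: rhs fails.
  j=4: rhs fails.
  j=5: rhs fails.
  j=6: rhs fails.
  j=7: rhs fails.
  j=8: rhs fails.
  j=9: rhs fails.
  j=10: rhs holds but lhs fails at k=0.
  j=11: rhs fails.
  j=12: rhs fails.
No witness within the range → none.

none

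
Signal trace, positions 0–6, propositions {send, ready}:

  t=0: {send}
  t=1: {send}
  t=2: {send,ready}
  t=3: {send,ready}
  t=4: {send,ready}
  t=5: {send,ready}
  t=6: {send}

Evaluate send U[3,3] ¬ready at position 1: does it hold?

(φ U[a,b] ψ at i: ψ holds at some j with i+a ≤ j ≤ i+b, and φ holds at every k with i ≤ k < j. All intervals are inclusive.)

No

Need some j in [4,4] with ¬ready, and send at every k in [1,j-1].
  j=4: ¬ready false.
No j in the window works → until fails.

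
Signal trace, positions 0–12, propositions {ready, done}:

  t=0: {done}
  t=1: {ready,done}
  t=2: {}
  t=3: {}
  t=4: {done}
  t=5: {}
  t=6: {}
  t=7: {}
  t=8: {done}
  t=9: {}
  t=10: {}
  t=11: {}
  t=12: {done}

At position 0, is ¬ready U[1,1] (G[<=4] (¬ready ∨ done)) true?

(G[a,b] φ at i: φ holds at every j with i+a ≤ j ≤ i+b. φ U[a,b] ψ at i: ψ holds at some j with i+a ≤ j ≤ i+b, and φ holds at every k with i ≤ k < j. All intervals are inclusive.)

Need some j in [1,1] with G[<=4] (¬ready ∨ done), and ¬ready at every k in [0,j-1].
  j=1: G[<=4] (¬ready ∨ done) holds; ¬ready holds at every k in [0,0] → satisfied.

Yes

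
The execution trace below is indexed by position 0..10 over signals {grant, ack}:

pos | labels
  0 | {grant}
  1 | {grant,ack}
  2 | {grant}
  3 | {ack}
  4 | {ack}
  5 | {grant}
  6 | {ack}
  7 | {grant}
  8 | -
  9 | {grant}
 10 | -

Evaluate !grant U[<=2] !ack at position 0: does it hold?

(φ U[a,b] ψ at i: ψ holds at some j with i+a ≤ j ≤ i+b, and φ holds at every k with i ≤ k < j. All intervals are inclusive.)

True

Need some j in [0,2] with !ack, and !grant at every k in [0,j-1].
  j=0: !ack holds; no prefix to check → satisfied.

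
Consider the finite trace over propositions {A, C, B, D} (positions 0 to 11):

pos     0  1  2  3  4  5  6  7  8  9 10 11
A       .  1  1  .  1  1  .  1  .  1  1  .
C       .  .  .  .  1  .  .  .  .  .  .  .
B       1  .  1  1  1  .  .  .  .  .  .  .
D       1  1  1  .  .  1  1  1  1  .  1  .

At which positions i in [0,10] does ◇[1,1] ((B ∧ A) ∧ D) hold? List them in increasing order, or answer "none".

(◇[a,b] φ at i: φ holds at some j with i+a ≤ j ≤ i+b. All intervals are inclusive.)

Evaluate at each i in [0,10]:
  i=0: ✗ (none in [1,1])
  i=1: ✓ (witness j=2)
  i=2: ✗ (none in [3,3])
  i=3: ✗ (none in [4,4])
  i=4: ✗ (none in [5,5])
  i=5: ✗ (none in [6,6])
  i=6: ✗ (none in [7,7])
  i=7: ✗ (none in [8,8])
  i=8: ✗ (none in [9,9])
  i=9: ✗ (none in [10,10])
  i=10: ✗ (none in [11,11])

1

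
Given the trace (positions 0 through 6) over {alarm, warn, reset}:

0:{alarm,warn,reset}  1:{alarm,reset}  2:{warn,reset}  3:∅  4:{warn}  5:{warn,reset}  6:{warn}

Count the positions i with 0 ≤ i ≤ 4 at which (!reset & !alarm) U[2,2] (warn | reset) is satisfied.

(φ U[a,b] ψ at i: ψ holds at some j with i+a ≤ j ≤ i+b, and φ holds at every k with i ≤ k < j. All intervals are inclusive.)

1

Evaluate at each i in [0,4]:
  i=0: ✗ (lhs fails at k=0 before rhs at j=2)
  i=1: ✗ (no rhs in [3,3])
  i=2: ✗ (lhs fails at k=2 before rhs at j=4)
  i=3: ✓ (rhs at j=5; lhs holds on [3,4])
  i=4: ✗ (lhs fails at k=5 before rhs at j=6)
Positions where it holds: {3} → 1.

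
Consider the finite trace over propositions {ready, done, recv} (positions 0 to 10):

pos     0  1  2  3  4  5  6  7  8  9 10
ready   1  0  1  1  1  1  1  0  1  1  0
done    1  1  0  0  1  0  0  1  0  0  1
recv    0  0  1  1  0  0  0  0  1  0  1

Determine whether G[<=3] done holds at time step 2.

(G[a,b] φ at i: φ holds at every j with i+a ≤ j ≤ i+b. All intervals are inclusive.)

Does not hold

Check done at every j in [2,5]:
  j=2: false
  j=3: false
  j=4: true
  j=5: false
Fails at j=2 → formula fails.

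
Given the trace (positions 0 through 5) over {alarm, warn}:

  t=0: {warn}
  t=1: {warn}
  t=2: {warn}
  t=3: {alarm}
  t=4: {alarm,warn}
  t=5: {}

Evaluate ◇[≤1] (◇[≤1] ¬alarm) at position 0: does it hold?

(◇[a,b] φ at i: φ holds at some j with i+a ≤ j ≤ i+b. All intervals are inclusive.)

Check ◇[≤1] ¬alarm at each j in [0,1]:
  j=0: holds (witness at 0)
  j=1: holds (witness at 1)
Found at j=0 → formula holds.

Holds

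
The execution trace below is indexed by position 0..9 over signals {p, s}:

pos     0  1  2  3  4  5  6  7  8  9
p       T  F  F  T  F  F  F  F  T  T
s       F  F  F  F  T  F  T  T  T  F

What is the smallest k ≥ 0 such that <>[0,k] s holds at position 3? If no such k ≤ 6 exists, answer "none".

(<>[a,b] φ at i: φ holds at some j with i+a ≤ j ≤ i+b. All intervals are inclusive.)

Scan j = 3,4,… for s:
  j=3: fails
  j=4: holds
First hit at j=4, so smallest k = 4-3 = 1.

1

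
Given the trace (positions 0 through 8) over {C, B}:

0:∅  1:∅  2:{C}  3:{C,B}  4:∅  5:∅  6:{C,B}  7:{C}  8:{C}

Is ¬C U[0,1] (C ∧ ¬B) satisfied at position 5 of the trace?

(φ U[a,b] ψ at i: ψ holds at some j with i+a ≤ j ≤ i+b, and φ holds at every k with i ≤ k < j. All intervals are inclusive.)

Does not hold

Need some j in [5,6] with (C ∧ ¬B), and ¬C at every k in [5,j-1].
  j=5: (C ∧ ¬B) false.
  j=6: (C ∧ ¬B) false.
No j in the window works → until fails.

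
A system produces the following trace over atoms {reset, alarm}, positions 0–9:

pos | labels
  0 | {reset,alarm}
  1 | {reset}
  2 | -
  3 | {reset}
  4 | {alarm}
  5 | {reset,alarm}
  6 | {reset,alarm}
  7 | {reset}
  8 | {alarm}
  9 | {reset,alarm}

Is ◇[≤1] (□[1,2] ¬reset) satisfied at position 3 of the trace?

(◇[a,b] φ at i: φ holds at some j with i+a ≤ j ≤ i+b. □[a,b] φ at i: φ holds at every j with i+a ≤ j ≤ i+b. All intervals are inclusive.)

False

Check □[1,2] ¬reset at each j in [3,4]:
  j=3: fails at 5
  j=4: fails at 5
No position in the window satisfies it → formula fails.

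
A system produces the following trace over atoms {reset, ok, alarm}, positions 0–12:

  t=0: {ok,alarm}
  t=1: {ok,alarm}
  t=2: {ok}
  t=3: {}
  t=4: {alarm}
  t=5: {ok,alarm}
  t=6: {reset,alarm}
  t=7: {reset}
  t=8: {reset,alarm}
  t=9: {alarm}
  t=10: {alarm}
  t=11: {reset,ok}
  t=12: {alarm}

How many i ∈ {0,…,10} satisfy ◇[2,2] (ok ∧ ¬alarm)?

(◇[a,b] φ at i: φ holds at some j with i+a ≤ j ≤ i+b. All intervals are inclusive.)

2

Evaluate at each i in [0,10]:
  i=0: ✓ (witness j=2)
  i=1: ✗ (none in [3,3])
  i=2: ✗ (none in [4,4])
  i=3: ✗ (none in [5,5])
  i=4: ✗ (none in [6,6])
  i=5: ✗ (none in [7,7])
  i=6: ✗ (none in [8,8])
  i=7: ✗ (none in [9,9])
  i=8: ✗ (none in [10,10])
  i=9: ✓ (witness j=11)
  i=10: ✗ (none in [12,12])
Positions where it holds: {0, 9} → 2.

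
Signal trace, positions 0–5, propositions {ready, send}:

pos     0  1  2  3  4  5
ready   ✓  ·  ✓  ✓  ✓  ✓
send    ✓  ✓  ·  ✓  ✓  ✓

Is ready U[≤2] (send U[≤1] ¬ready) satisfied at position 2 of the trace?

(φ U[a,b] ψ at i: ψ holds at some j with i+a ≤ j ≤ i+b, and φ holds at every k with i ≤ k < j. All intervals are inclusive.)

Need some j in [2,4] with (send U[≤1] ¬ready), and ready at every k in [2,j-1].
  j=2: (send U[≤1] ¬ready) — fails.
  j=3: (send U[≤1] ¬ready) — fails.
  j=4: (send U[≤1] ¬ready) — fails.
No j in the window works → until fails.

False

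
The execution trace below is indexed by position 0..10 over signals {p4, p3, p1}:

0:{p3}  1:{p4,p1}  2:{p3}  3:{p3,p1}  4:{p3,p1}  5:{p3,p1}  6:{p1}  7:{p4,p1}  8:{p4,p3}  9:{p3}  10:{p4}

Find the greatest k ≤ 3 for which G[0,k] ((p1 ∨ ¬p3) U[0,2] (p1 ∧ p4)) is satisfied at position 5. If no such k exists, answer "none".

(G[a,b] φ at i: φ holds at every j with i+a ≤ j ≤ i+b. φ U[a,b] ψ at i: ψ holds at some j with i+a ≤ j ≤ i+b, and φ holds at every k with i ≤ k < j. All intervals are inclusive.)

2

((p1 ∨ ¬p3) U[0,2] (p1 ∧ p4)) must hold from j=5 onward; find where it first fails.
  j=5: holds
  j=6: holds
  j=7: holds
  j=8: fails
Holds on [5,7], so largest k = 2.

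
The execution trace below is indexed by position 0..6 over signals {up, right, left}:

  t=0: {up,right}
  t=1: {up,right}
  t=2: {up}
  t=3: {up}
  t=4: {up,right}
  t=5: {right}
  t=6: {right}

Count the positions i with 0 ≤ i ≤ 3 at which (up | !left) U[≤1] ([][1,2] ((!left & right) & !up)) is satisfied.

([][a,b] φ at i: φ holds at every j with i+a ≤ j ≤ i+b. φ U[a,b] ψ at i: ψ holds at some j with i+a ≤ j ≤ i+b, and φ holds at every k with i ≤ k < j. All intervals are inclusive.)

1

Evaluate at each i in [0,3]:
  i=0: ✗ (no rhs in [0,1])
  i=1: ✗ (no rhs in [1,2])
  i=2: ✗ (no rhs in [2,3])
  i=3: ✓ (rhs at j=4; lhs holds on [3,3])
Positions where it holds: {3} → 1.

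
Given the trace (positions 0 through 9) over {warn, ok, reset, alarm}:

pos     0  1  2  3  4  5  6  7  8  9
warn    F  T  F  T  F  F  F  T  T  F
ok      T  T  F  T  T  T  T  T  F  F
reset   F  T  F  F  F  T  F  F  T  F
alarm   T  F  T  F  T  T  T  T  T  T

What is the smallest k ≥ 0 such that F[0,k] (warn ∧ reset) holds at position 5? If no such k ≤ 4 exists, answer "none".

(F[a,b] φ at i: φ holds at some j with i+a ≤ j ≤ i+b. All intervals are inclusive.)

3

Scan j = 5,6,… for (warn ∧ reset):
  j=5: fails
  j=6: fails
  j=7: fails
  j=8: holds
First hit at j=8, so smallest k = 8-5 = 3.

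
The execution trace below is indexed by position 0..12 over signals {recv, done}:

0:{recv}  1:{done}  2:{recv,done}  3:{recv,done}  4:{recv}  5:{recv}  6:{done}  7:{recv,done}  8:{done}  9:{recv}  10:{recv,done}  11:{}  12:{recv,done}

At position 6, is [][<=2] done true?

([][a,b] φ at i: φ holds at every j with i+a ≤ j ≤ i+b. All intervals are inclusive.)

Check done at every j in [6,8]:
  j=6: true
  j=7: true
  j=8: true
All positions satisfy it → formula holds.

Holds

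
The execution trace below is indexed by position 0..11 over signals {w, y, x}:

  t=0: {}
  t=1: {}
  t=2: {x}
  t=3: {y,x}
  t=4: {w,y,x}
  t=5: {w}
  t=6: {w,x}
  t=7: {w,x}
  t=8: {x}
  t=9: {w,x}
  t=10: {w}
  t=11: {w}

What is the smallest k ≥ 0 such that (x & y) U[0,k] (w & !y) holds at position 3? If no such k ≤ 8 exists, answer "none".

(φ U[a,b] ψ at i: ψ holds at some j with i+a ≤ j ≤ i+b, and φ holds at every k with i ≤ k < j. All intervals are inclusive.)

Need earliest j ≥ 3 with (w & !y), and (x & y) at every k in [3,j-1].
  j=3: rhs fails.
  j=4: rhs fails.
  j=5: rhs holds; lhs holds on [3,4]. k = 2.

2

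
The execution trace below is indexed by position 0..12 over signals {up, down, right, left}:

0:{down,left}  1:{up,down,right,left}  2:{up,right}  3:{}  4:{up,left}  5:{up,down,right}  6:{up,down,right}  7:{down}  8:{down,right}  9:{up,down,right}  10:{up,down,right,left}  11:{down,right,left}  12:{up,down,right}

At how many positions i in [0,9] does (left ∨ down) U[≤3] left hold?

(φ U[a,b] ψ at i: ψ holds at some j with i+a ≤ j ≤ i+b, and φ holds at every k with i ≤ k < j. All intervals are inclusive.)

6

Evaluate at each i in [0,9]:
  i=0: ✓ (rhs at j=0)
  i=1: ✓ (rhs at j=1)
  i=2: ✗ (lhs fails at k=2 before rhs at j=4)
  i=3: ✗ (lhs fails at k=3 before rhs at j=4)
  i=4: ✓ (rhs at j=4)
  i=5: ✗ (no rhs in [5,8])
  i=6: ✗ (no rhs in [6,9])
  i=7: ✓ (rhs at j=10; lhs holds on [7,9])
  i=8: ✓ (rhs at j=10; lhs holds on [8,9])
  i=9: ✓ (rhs at j=10; lhs holds on [9,9])
Positions where it holds: {0, 1, 4, 7, 8, 9} → 6.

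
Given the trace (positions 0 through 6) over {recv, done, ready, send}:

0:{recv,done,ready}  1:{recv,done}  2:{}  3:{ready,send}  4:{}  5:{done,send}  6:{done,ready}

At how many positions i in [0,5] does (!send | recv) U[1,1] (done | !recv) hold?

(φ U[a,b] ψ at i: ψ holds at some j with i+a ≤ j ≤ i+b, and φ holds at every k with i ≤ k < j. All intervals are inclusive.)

4

Evaluate at each i in [0,5]:
  i=0: ✓ (rhs at j=1; lhs holds on [0,0])
  i=1: ✓ (rhs at j=2; lhs holds on [1,1])
  i=2: ✓ (rhs at j=3; lhs holds on [2,2])
  i=3: ✗ (lhs fails at k=3 before rhs at j=4)
  i=4: ✓ (rhs at j=5; lhs holds on [4,4])
  i=5: ✗ (lhs fails at k=5 before rhs at j=6)
Positions where it holds: {0, 1, 2, 4} → 4.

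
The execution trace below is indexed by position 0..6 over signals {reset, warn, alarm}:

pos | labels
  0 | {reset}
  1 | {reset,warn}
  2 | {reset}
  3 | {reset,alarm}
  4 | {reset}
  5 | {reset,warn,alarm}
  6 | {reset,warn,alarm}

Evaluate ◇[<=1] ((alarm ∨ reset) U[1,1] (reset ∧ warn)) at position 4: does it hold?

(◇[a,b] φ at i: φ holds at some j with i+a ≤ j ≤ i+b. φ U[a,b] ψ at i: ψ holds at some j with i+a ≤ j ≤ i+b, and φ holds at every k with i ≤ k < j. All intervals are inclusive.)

Check ((alarm ∨ reset) U[1,1] (reset ∧ warn)) at each j in [4,5]:
  j=4: holds
  j=5: holds
Found at j=4 → formula holds.

Yes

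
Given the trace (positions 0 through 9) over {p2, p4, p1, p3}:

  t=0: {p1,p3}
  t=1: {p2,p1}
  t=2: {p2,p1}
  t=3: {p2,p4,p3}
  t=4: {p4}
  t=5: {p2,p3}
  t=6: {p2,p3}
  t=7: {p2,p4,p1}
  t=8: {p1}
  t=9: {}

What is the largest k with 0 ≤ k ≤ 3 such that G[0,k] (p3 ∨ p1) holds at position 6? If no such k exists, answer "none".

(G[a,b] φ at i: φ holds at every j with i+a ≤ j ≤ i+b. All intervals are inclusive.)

(p3 ∨ p1) must hold from j=6 onward; find where it first fails.
  j=6: holds
  j=7: holds
  j=8: holds
  j=9: fails
Holds on [6,8], so largest k = 2.

2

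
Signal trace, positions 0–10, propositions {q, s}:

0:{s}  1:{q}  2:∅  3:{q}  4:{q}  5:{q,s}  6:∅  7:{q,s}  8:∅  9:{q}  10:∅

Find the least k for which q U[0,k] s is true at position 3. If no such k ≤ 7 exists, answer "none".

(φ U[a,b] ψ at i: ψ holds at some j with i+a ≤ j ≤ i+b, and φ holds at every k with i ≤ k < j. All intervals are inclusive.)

2

Need earliest j ≥ 3 with s, and q at every k in [3,j-1].
  j=3: rhs fails.
  j=4: rhs fails.
  j=5: rhs holds; lhs holds on [3,4]. k = 2.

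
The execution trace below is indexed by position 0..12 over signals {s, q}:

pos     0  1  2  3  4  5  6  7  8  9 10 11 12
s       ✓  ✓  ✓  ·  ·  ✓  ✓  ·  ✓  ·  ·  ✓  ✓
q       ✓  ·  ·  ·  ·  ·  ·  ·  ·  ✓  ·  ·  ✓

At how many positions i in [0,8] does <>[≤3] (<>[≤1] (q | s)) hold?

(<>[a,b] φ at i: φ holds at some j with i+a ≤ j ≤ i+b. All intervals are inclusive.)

9

Evaluate at each i in [0,8]:
  i=0: ✓ (witness j=0)
  i=1: ✓ (witness j=1)
  i=2: ✓ (witness j=2)
  i=3: ✓ (witness j=4)
  i=4: ✓ (witness j=4)
  i=5: ✓ (witness j=5)
  i=6: ✓ (witness j=6)
  i=7: ✓ (witness j=7)
  i=8: ✓ (witness j=8)
Positions where it holds: {0, 1, 2, 3, 4, 5, 6, 7, 8} → 9.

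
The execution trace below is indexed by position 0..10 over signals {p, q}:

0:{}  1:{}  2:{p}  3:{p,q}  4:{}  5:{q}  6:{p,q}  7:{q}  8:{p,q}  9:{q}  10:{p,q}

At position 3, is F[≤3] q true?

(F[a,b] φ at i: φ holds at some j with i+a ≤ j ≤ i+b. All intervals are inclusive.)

Check q at each j in [3,6]:
  j=3: true
  j=4: false
  j=5: true
  j=6: true
Found at j=3 → formula holds.

Holds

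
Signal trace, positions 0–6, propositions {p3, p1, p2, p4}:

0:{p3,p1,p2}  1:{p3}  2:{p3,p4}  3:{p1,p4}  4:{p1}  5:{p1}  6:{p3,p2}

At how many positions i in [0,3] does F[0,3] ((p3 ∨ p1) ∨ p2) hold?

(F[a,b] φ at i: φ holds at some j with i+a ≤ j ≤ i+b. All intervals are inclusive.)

Evaluate at each i in [0,3]:
  i=0: ✓ (witness j=0)
  i=1: ✓ (witness j=1)
  i=2: ✓ (witness j=2)
  i=3: ✓ (witness j=3)
Positions where it holds: {0, 1, 2, 3} → 4.

4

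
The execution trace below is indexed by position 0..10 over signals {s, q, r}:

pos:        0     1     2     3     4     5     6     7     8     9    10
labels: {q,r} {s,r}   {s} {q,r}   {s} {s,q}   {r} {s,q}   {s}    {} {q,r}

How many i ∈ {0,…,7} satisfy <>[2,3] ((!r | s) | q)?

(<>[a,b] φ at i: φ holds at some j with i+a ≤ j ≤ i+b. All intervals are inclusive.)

8

Evaluate at each i in [0,7]:
  i=0: ✓ (witness j=2)
  i=1: ✓ (witness j=3)
  i=2: ✓ (witness j=4)
  i=3: ✓ (witness j=5)
  i=4: ✓ (witness j=7)
  i=5: ✓ (witness j=7)
  i=6: ✓ (witness j=8)
  i=7: ✓ (witness j=9)
Positions where it holds: {0, 1, 2, 3, 4, 5, 6, 7} → 8.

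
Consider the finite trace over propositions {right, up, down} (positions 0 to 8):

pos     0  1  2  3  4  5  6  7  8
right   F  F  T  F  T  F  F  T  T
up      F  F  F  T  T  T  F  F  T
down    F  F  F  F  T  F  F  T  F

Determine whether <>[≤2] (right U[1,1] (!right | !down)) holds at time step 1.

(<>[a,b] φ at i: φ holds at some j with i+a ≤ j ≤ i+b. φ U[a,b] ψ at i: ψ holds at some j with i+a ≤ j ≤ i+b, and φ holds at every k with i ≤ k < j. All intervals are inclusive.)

Yes

Check (right U[1,1] (!right | !down)) at each j in [1,3]:
  j=1: fails
  j=2: holds
  j=3: fails
Found at j=2 → formula holds.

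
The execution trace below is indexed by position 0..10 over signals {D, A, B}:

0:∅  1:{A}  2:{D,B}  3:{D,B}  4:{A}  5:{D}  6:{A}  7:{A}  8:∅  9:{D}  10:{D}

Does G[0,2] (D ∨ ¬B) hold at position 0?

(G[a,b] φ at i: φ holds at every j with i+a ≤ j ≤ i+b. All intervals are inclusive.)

Check (D ∨ ¬B) at every j in [0,2]:
  j=0: true
  j=1: true
  j=2: true
All positions satisfy it → formula holds.

Holds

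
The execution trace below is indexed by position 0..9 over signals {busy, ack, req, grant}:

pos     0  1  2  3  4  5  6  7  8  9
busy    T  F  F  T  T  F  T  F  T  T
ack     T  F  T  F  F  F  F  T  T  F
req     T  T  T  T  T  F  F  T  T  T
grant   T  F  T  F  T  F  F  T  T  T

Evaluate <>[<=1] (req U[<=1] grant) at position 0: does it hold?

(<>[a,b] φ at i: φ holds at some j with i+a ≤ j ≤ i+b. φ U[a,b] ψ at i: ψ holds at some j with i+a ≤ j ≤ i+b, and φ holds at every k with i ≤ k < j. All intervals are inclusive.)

Check (req U[<=1] grant) at each j in [0,1]:
  j=0: holds
  j=1: holds
Found at j=0 → formula holds.

True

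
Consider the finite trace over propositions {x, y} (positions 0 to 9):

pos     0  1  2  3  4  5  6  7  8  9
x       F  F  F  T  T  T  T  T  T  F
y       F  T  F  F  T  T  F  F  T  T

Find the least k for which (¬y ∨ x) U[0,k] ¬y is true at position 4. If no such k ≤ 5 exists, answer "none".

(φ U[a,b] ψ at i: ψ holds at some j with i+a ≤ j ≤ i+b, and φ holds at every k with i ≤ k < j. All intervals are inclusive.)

Need earliest j ≥ 4 with ¬y, and (¬y ∨ x) at every k in [4,j-1].
  j=4: rhs fails.
  j=5: rhs fails.
  j=6: rhs holds; lhs holds on [4,5]. k = 2.

2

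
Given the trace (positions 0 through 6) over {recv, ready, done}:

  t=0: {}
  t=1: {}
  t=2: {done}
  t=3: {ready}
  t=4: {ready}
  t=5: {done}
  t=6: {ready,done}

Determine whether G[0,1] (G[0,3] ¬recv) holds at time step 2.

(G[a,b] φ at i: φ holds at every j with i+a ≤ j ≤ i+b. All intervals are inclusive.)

Yes

Check G[0,3] ¬recv at every j in [2,3]:
  j=2: holds on [2,5]
  j=3: holds on [3,6]
All positions satisfy it → formula holds.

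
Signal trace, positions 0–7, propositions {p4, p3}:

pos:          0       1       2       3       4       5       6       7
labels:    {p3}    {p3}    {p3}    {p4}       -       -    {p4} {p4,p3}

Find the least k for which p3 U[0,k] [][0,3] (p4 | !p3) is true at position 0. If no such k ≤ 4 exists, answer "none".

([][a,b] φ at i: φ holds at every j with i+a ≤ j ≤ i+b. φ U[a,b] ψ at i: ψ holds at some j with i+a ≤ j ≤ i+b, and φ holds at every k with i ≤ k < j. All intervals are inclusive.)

Need earliest j ≥ 0 with [][0,3] (p4 | !p3), and p3 at every k in [0,j-1].
  j=0: rhs fails.
  j=1: rhs fails.
  j=2: rhs fails.
  j=3: rhs holds; lhs holds on [0,2]. k = 3.

3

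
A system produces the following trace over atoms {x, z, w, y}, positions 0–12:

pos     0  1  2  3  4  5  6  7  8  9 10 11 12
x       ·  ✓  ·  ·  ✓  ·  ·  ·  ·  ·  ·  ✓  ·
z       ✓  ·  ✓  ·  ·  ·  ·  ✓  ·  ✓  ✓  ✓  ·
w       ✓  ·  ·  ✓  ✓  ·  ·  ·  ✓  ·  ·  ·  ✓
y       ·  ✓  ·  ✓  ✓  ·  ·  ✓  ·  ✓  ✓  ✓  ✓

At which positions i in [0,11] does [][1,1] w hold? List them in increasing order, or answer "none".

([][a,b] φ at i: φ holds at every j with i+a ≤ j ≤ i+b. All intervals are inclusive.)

2, 3, 7, 11

Evaluate at each i in [0,11]:
  i=0: ✗ (fails at j=1)
  i=1: ✗ (fails at j=2)
  i=2: ✓ (all of [3,3])
  i=3: ✓ (all of [4,4])
  i=4: ✗ (fails at j=5)
  i=5: ✗ (fails at j=6)
  i=6: ✗ (fails at j=7)
  i=7: ✓ (all of [8,8])
  i=8: ✗ (fails at j=9)
  i=9: ✗ (fails at j=10)
  i=10: ✗ (fails at j=11)
  i=11: ✓ (all of [12,12])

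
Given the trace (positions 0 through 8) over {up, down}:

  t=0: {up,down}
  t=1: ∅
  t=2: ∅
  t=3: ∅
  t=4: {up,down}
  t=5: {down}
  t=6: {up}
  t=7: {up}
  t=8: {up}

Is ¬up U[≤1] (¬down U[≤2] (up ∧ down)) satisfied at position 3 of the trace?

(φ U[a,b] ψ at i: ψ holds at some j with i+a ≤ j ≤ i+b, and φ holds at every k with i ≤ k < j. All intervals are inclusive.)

Holds

Need some j in [3,4] with (¬down U[≤2] (up ∧ down)), and ¬up at every k in [3,j-1].
  j=3: (¬down U[≤2] (up ∧ down)) holds; no prefix to check → satisfied.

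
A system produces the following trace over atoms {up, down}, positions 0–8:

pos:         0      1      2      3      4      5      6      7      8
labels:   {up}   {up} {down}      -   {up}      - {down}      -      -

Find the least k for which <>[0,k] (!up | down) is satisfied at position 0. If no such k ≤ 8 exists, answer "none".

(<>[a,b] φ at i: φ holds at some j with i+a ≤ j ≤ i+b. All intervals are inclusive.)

Scan j = 0,1,… for (!up | down):
  j=0: fails
  j=1: fails
  j=2: holds
First hit at j=2, so smallest k = 2-0 = 2.

2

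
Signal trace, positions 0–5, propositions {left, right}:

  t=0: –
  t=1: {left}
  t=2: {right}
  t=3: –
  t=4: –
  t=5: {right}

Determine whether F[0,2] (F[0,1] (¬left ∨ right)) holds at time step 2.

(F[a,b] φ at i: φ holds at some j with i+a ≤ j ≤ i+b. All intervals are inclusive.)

Yes

Check F[0,1] (¬left ∨ right) at each j in [2,4]:
  j=2: holds (witness at 2)
  j=3: holds (witness at 3)
  j=4: holds (witness at 4)
Found at j=2 → formula holds.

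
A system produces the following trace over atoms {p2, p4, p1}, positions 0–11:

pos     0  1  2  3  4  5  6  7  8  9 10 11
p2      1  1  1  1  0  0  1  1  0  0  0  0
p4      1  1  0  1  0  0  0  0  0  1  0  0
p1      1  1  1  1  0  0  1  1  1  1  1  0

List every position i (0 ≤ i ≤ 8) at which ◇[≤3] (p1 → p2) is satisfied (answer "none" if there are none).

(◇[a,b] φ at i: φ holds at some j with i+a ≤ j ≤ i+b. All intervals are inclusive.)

Evaluate at each i in [0,8]:
  i=0: ✓ (witness j=0)
  i=1: ✓ (witness j=1)
  i=2: ✓ (witness j=2)
  i=3: ✓ (witness j=3)
  i=4: ✓ (witness j=4)
  i=5: ✓ (witness j=5)
  i=6: ✓ (witness j=6)
  i=7: ✓ (witness j=7)
  i=8: ✓ (witness j=11)

0, 1, 2, 3, 4, 5, 6, 7, 8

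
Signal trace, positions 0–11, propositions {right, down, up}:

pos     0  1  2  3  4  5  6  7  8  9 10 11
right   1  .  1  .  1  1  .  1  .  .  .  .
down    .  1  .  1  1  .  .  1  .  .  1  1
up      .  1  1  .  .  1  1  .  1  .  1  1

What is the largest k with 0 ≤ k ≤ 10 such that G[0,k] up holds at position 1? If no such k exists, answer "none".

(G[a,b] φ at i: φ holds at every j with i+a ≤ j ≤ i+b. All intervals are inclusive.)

up must hold from j=1 onward; find where it first fails.
  j=1: holds
  j=2: holds
  j=3: fails
Holds on [1,2], so largest k = 1.

1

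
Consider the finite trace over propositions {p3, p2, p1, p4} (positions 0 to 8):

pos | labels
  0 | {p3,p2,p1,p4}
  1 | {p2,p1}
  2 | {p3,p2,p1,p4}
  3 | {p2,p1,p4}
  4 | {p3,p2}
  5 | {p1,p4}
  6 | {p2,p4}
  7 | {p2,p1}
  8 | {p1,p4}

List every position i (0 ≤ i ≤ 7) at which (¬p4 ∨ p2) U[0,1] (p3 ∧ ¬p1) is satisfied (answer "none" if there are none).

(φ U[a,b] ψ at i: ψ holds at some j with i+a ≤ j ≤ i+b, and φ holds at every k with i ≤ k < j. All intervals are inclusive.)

Evaluate at each i in [0,7]:
  i=0: ✗ (no rhs in [0,1])
  i=1: ✗ (no rhs in [1,2])
  i=2: ✗ (no rhs in [2,3])
  i=3: ✓ (rhs at j=4; lhs holds on [3,3])
  i=4: ✓ (rhs at j=4)
  i=5: ✗ (no rhs in [5,6])
  i=6: ✗ (no rhs in [6,7])
  i=7: ✗ (no rhs in [7,8])

3, 4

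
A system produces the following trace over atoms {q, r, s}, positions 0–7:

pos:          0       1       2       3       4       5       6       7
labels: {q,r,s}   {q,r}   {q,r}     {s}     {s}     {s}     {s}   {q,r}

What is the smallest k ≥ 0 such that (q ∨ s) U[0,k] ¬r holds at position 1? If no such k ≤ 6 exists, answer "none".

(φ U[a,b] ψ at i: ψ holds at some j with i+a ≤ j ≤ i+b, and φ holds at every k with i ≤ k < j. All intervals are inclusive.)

Need earliest j ≥ 1 with ¬r, and (q ∨ s) at every k in [1,j-1].
  j=1: rhs fails.
  j=2: rhs fails.
  j=3: rhs holds; lhs holds on [1,2]. k = 2.

2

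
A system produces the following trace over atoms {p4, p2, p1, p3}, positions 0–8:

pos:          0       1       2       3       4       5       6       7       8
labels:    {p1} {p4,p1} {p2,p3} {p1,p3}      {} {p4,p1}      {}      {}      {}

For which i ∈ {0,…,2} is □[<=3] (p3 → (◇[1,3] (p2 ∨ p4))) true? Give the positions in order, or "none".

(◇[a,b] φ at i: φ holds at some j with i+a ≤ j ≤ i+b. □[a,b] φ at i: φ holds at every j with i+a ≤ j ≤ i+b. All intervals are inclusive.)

0, 1, 2

Evaluate at each i in [0,2]:
  i=0: ✓ (all of [0,3])
  i=1: ✓ (all of [1,4])
  i=2: ✓ (all of [2,5])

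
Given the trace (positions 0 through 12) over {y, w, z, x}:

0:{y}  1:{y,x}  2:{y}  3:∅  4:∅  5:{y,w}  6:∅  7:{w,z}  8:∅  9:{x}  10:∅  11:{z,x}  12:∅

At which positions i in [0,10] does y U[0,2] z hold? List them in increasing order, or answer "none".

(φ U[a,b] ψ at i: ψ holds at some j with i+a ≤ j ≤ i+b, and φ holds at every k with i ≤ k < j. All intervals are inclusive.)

7

Evaluate at each i in [0,10]:
  i=0: ✗ (no rhs in [0,2])
  i=1: ✗ (no rhs in [1,3])
  i=2: ✗ (no rhs in [2,4])
  i=3: ✗ (no rhs in [3,5])
  i=4: ✗ (no rhs in [4,6])
  i=5: ✗ (lhs fails at k=6 before rhs at j=7)
  i=6: ✗ (lhs fails at k=6 before rhs at j=7)
  i=7: ✓ (rhs at j=7)
  i=8: ✗ (no rhs in [8,10])
  i=9: ✗ (lhs fails at k=9 before rhs at j=11)
  i=10: ✗ (lhs fails at k=10 before rhs at j=11)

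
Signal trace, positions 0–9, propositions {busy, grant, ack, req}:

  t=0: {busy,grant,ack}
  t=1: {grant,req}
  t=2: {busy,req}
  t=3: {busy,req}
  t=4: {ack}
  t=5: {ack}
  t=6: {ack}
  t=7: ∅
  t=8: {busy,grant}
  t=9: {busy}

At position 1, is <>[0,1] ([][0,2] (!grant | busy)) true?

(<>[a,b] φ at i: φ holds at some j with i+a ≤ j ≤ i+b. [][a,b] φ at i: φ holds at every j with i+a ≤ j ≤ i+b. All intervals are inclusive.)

Check [][0,2] (!grant | busy) at each j in [1,2]:
  j=1: fails at 1
  j=2: holds on [2,4]
Found at j=2 → formula holds.

Holds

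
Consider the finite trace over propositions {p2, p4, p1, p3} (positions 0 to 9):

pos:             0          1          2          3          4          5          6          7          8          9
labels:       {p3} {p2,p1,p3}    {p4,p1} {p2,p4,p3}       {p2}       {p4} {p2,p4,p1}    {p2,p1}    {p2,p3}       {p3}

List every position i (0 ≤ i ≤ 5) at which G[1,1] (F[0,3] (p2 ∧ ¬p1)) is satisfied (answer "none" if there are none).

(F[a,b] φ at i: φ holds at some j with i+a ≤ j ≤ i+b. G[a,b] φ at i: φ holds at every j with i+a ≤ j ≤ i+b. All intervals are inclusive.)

0, 1, 2, 3, 4, 5

Evaluate at each i in [0,5]:
  i=0: ✓ (all of [1,1])
  i=1: ✓ (all of [2,2])
  i=2: ✓ (all of [3,3])
  i=3: ✓ (all of [4,4])
  i=4: ✓ (all of [5,5])
  i=5: ✓ (all of [6,6])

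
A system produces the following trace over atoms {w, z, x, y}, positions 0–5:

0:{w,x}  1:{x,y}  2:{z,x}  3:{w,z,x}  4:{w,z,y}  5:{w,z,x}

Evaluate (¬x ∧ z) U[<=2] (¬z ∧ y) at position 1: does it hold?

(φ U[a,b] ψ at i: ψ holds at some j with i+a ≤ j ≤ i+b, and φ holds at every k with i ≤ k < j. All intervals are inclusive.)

Yes

Need some j in [1,3] with (¬z ∧ y), and (¬x ∧ z) at every k in [1,j-1].
  j=1: (¬z ∧ y) holds; no prefix to check → satisfied.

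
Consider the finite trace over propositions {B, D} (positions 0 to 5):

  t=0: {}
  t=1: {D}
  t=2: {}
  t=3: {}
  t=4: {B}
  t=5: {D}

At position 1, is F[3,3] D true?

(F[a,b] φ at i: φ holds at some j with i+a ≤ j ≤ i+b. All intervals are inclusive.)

False

Check D at each j in [4,4]:
  j=4: false
No position in the window satisfies it → formula fails.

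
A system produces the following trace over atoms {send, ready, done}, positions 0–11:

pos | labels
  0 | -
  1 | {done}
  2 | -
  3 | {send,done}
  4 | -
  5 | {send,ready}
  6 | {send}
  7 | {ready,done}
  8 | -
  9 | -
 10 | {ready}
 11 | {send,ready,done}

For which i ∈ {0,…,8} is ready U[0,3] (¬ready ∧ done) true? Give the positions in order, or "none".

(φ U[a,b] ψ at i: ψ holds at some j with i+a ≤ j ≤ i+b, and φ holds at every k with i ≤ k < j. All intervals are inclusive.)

1, 3

Evaluate at each i in [0,8]:
  i=0: ✗ (lhs fails at k=0 before rhs at j=1)
  i=1: ✓ (rhs at j=1)
  i=2: ✗ (lhs fails at k=2 before rhs at j=3)
  i=3: ✓ (rhs at j=3)
  i=4: ✗ (no rhs in [4,7])
  i=5: ✗ (no rhs in [5,8])
  i=6: ✗ (no rhs in [6,9])
  i=7: ✗ (no rhs in [7,10])
  i=8: ✗ (no rhs in [8,11])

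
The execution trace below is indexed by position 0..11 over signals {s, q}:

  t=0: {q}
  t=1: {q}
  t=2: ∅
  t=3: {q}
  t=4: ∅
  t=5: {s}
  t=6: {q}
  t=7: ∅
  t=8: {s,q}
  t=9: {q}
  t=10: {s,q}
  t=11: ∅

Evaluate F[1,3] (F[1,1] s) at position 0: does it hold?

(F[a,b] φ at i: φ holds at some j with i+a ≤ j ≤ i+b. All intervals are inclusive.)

Check F[1,1] s at each j in [1,3]:
  j=1: fails (none in [2,2])
  j=2: fails (none in [3,3])
  j=3: fails (none in [4,4])
No position in the window satisfies it → formula fails.

No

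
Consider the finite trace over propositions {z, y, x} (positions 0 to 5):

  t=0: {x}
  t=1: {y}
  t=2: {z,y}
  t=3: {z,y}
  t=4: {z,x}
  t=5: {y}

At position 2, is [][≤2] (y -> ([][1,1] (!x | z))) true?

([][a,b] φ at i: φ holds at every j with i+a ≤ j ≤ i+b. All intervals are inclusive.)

Check (y -> ([][1,1] (!x | z))) at every j in [2,4]:
  j=2: antecedent true; consequent holds on [3,3] → ✓
  j=3: antecedent true; consequent holds on [4,4] → ✓
  j=4: antecedent false → ✓
All positions satisfy it → formula holds.

Holds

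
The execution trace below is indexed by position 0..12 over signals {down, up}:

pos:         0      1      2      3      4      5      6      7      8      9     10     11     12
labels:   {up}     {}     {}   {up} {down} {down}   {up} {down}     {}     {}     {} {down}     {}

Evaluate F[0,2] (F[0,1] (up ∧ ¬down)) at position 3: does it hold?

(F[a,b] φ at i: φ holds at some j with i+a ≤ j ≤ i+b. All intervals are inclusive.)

Check F[0,1] (up ∧ ¬down) at each j in [3,5]:
  j=3: holds (witness at 3)
  j=4: fails (none in [4,5])
  j=5: holds (witness at 6)
Found at j=3 → formula holds.

Holds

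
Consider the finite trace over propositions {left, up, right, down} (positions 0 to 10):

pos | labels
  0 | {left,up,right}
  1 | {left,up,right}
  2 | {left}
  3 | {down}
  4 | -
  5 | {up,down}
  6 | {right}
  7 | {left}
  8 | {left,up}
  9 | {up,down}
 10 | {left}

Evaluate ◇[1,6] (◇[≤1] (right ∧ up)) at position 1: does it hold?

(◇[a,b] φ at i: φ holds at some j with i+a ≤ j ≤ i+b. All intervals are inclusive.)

False

Check ◇[≤1] (right ∧ up) at each j in [2,7]:
  j=2: fails (none in [2,3])
  j=3: fails (none in [3,4])
  j=4: fails (none in [4,5])
  j=5: fails (none in [5,6])
  j=6: fails (none in [6,7])
  j=7: fails (none in [7,8])
No position in the window satisfies it → formula fails.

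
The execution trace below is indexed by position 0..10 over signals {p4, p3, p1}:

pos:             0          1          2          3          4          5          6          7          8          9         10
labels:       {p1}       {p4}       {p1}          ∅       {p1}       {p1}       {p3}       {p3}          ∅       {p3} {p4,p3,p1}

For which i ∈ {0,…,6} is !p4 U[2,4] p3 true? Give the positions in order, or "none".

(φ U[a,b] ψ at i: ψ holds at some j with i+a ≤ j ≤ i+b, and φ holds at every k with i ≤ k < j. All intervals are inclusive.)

Evaluate at each i in [0,6]:
  i=0: ✗ (no rhs in [2,4])
  i=1: ✗ (no rhs in [3,5])
  i=2: ✓ (rhs at j=6; lhs holds on [2,5])
  i=3: ✓ (rhs at j=6; lhs holds on [3,5])
  i=4: ✓ (rhs at j=6; lhs holds on [4,5])
  i=5: ✓ (rhs at j=7; lhs holds on [5,6])
  i=6: ✓ (rhs at j=9; lhs holds on [6,8])

2, 3, 4, 5, 6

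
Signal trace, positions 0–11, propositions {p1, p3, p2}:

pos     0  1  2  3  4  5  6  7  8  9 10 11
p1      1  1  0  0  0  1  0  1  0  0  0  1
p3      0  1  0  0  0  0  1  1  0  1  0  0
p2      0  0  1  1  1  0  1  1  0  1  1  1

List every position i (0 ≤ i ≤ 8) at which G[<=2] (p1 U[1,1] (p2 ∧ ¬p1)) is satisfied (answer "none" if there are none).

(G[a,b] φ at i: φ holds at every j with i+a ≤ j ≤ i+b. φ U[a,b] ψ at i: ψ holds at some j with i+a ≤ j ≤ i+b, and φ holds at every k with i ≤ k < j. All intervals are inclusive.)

Evaluate at each i in [0,8]:
  i=0: ✗ (fails at j=0)
  i=1: ✗ (fails at j=2)
  i=2: ✗ (fails at j=2)
  i=3: ✗ (fails at j=3)
  i=4: ✗ (fails at j=4)
  i=5: ✗ (fails at j=6)
  i=6: ✗ (fails at j=6)
  i=7: ✗ (fails at j=7)
  i=8: ✗ (fails at j=8)

none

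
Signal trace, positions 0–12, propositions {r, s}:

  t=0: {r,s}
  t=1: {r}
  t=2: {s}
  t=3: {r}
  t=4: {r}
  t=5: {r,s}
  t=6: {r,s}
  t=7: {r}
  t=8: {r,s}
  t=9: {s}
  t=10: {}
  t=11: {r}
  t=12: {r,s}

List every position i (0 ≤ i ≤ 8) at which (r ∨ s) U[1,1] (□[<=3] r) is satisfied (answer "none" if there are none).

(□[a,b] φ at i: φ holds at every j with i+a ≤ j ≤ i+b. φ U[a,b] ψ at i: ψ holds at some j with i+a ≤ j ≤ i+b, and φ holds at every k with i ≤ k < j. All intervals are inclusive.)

2, 3, 4

Evaluate at each i in [0,8]:
  i=0: ✗ (no rhs in [1,1])
  i=1: ✗ (no rhs in [2,2])
  i=2: ✓ (rhs at j=3; lhs holds on [2,2])
  i=3: ✓ (rhs at j=4; lhs holds on [3,3])
  i=4: ✓ (rhs at j=5; lhs holds on [4,4])
  i=5: ✗ (no rhs in [6,6])
  i=6: ✗ (no rhs in [7,7])
  i=7: ✗ (no rhs in [8,8])
  i=8: ✗ (no rhs in [9,9])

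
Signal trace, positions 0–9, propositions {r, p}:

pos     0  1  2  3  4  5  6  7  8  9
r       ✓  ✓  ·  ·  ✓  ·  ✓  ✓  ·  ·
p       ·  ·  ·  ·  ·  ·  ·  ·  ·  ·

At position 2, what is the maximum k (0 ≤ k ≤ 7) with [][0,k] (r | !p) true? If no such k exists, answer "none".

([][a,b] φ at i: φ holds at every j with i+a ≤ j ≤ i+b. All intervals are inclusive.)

7

(r | !p) must hold from j=2 onward; find where it first fails.
  j=2: holds
  j=3: holds
  j=4: holds
  j=5: holds
  j=6: holds
  j=7: holds
  j=8: holds
  j=9: holds
Holds through j=9; largest k = 7.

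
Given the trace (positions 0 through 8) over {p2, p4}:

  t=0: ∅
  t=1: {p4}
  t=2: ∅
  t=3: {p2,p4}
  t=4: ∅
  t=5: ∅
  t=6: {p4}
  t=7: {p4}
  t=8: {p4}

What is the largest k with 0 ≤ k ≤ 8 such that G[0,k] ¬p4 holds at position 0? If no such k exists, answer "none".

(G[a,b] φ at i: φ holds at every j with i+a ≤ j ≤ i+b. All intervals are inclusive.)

0

¬p4 must hold from j=0 onward; find where it first fails.
  j=0: holds
  j=1: fails
Holds on [0,0], so largest k = 0.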